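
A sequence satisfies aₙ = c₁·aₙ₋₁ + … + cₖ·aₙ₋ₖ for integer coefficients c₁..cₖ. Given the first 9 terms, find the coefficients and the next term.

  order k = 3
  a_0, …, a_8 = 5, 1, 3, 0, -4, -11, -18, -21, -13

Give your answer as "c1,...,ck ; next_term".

  a_3 = 2·3 + -1·1 + -1·5 = 0
  a_4 = 2·0 + -1·3 + -1·1 = -4
  a_5 = 2·-4 + -1·0 + -1·3 = -11
  a_6 = 2·-11 + -1·-4 + -1·0 = -18
  a_7 = 2·-18 + -1·-11 + -1·-4 = -21
  a_8 = 2·-21 + -1·-18 + -1·-11 = -13
  a_9 = 2·-13 + -1·-21 + -1·-18 = 13

2,-1,-1 ; 13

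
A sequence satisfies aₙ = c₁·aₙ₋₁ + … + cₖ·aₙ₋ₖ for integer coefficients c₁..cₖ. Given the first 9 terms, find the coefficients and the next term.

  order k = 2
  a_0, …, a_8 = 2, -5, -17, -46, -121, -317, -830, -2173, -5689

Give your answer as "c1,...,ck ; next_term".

3,-1 ; -14894

  a_2 = 3·-5 + -1·2 = -17
  a_3 = 3·-17 + -1·-5 = -46
  a_4 = 3·-46 + -1·-17 = -121
  a_5 = 3·-121 + -1·-46 = -317
  a_6 = 3·-317 + -1·-121 = -830
  a_7 = 3·-830 + -1·-317 = -2173
  a_8 = 3·-2173 + -1·-830 = -5689
  a_9 = 3·-5689 + -1·-2173 = -14894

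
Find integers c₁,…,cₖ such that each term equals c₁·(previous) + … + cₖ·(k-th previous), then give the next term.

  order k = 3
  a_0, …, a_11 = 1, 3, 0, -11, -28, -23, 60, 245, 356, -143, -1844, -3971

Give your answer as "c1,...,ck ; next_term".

  a_3 = 2·0 + -3·3 + -2·1 = -11
  a_4 = 2·-11 + -3·0 + -2·3 = -28
  a_5 = 2·-28 + -3·-11 + -2·0 = -23
  a_6 = 2·-23 + -3·-28 + -2·-11 = 60
  a_7 = 2·60 + -3·-23 + -2·-28 = 245
  a_8 = 2·245 + -3·60 + -2·-23 = 356
  a_9 = 2·356 + -3·245 + -2·60 = -143
  a_10 = 2·-143 + -3·356 + -2·245 = -1844
  a_11 = 2·-1844 + -3·-143 + -2·356 = -3971
  a_12 = 2·-3971 + -3·-1844 + -2·-143 = -2124

2,-3,-2 ; -2124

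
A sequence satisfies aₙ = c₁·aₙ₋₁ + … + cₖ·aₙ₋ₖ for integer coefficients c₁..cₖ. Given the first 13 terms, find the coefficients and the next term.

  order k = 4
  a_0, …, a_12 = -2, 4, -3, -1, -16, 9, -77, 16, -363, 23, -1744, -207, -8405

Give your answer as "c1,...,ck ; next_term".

  a_4 = 0·-1 + 4·-3 + 1·4 + 4·-2 = -16
  a_5 = 0·-16 + 4·-1 + 1·-3 + 4·4 = 9
  a_6 = 0·9 + 4·-16 + 1·-1 + 4·-3 = -77
  a_7 = 0·-77 + 4·9 + 1·-16 + 4·-1 = 16
  a_8 = 0·16 + 4·-77 + 1·9 + 4·-16 = -363
  a_9 = 0·-363 + 4·16 + 1·-77 + 4·9 = 23
  a_10 = 0·23 + 4·-363 + 1·16 + 4·-77 = -1744
  a_11 = 0·-1744 + 4·23 + 1·-363 + 4·16 = -207
  a_12 = 0·-207 + 4·-1744 + 1·23 + 4·-363 = -8405
  a_13 = 0·-8405 + 4·-207 + 1·-1744 + 4·23 = -2480

0,4,1,4 ; -2480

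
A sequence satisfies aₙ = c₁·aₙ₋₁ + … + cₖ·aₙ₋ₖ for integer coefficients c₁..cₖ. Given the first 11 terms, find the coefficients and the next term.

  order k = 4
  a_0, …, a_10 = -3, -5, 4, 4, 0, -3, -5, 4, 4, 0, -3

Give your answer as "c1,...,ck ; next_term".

-1,-1,-1,-1 ; -5

  a_4 = -1·4 + -1·4 + -1·-5 + -1·-3 = 0
  a_5 = -1·0 + -1·4 + -1·4 + -1·-5 = -3
  a_6 = -1·-3 + -1·0 + -1·4 + -1·4 = -5
  a_7 = -1·-5 + -1·-3 + -1·0 + -1·4 = 4
  a_8 = -1·4 + -1·-5 + -1·-3 + -1·0 = 4
  a_9 = -1·4 + -1·4 + -1·-5 + -1·-3 = 0
  a_10 = -1·0 + -1·4 + -1·4 + -1·-5 = -3
  a_11 = -1·-3 + -1·0 + -1·4 + -1·4 = -5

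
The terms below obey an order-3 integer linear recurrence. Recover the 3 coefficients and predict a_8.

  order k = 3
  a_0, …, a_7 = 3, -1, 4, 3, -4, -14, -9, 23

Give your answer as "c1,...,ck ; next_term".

  a_3 = 1·4 + -2·-1 + -1·3 = 3
  a_4 = 1·3 + -2·4 + -1·-1 = -4
  a_5 = 1·-4 + -2·3 + -1·4 = -14
  a_6 = 1·-14 + -2·-4 + -1·3 = -9
  a_7 = 1·-9 + -2·-14 + -1·-4 = 23
  a_8 = 1·23 + -2·-9 + -1·-14 = 55

1,-2,-1 ; 55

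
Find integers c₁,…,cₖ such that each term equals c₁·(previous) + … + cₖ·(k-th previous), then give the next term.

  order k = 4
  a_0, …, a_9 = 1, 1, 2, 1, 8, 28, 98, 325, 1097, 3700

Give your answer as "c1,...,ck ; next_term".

3,1,0,3 ; 12491

  a_4 = 3·1 + 1·2 + 0·1 + 3·1 = 8
  a_5 = 3·8 + 1·1 + 0·2 + 3·1 = 28
  a_6 = 3·28 + 1·8 + 0·1 + 3·2 = 98
  a_7 = 3·98 + 1·28 + 0·8 + 3·1 = 325
  a_8 = 3·325 + 1·98 + 0·28 + 3·8 = 1097
  a_9 = 3·1097 + 1·325 + 0·98 + 3·28 = 3700
  a_10 = 3·3700 + 1·1097 + 0·325 + 3·98 = 12491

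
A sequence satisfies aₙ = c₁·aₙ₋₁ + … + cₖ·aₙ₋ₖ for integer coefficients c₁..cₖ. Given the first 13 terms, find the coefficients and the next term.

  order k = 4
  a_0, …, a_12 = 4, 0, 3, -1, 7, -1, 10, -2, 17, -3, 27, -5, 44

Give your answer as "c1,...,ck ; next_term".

0,1,0,1 ; -8

  a_4 = 0·-1 + 1·3 + 0·0 + 1·4 = 7
  a_5 = 0·7 + 1·-1 + 0·3 + 1·0 = -1
  a_6 = 0·-1 + 1·7 + 0·-1 + 1·3 = 10
  a_7 = 0·10 + 1·-1 + 0·7 + 1·-1 = -2
  a_8 = 0·-2 + 1·10 + 0·-1 + 1·7 = 17
  a_9 = 0·17 + 1·-2 + 0·10 + 1·-1 = -3
  a_10 = 0·-3 + 1·17 + 0·-2 + 1·10 = 27
  a_11 = 0·27 + 1·-3 + 0·17 + 1·-2 = -5
  a_12 = 0·-5 + 1·27 + 0·-3 + 1·17 = 44
  a_13 = 0·44 + 1·-5 + 0·27 + 1·-3 = -8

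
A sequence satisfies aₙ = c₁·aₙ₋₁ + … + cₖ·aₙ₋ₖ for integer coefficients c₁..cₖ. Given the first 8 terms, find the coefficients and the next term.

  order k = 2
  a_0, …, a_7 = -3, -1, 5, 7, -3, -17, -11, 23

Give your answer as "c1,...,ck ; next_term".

  a_2 = 1·-1 + -2·-3 = 5
  a_3 = 1·5 + -2·-1 = 7
  a_4 = 1·7 + -2·5 = -3
  a_5 = 1·-3 + -2·7 = -17
  a_6 = 1·-17 + -2·-3 = -11
  a_7 = 1·-11 + -2·-17 = 23
  a_8 = 1·23 + -2·-11 = 45

1,-2 ; 45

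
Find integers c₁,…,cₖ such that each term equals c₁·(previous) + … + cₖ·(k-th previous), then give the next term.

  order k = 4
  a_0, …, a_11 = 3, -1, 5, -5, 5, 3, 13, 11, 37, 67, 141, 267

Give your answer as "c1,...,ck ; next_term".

1,1,1,2 ; 549

  a_4 = 1·-5 + 1·5 + 1·-1 + 2·3 = 5
  a_5 = 1·5 + 1·-5 + 1·5 + 2·-1 = 3
  a_6 = 1·3 + 1·5 + 1·-5 + 2·5 = 13
  a_7 = 1·13 + 1·3 + 1·5 + 2·-5 = 11
  a_8 = 1·11 + 1·13 + 1·3 + 2·5 = 37
  a_9 = 1·37 + 1·11 + 1·13 + 2·3 = 67
  a_10 = 1·67 + 1·37 + 1·11 + 2·13 = 141
  a_11 = 1·141 + 1·67 + 1·37 + 2·11 = 267
  a_12 = 1·267 + 1·141 + 1·67 + 2·37 = 549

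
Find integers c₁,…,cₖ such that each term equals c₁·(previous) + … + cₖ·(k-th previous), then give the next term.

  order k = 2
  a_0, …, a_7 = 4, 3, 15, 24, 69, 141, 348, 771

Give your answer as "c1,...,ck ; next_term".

1,3 ; 1815

  a_2 = 1·3 + 3·4 = 15
  a_3 = 1·15 + 3·3 = 24
  a_4 = 1·24 + 3·15 = 69
  a_5 = 1·69 + 3·24 = 141
  a_6 = 1·141 + 3·69 = 348
  a_7 = 1·348 + 3·141 = 771
  a_8 = 1·771 + 3·348 = 1815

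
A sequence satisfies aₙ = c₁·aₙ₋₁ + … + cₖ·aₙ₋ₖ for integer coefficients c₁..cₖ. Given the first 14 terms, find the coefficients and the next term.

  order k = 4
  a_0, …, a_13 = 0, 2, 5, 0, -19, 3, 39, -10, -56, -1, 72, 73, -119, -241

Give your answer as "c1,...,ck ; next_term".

-1,-3,-2,-3 ; 236

  a_4 = -1·0 + -3·5 + -2·2 + -3·0 = -19
  a_5 = -1·-19 + -3·0 + -2·5 + -3·2 = 3
  a_6 = -1·3 + -3·-19 + -2·0 + -3·5 = 39
  a_7 = -1·39 + -3·3 + -2·-19 + -3·0 = -10
  a_8 = -1·-10 + -3·39 + -2·3 + -3·-19 = -56
  a_9 = -1·-56 + -3·-10 + -2·39 + -3·3 = -1
  a_10 = -1·-1 + -3·-56 + -2·-10 + -3·39 = 72
  a_11 = -1·72 + -3·-1 + -2·-56 + -3·-10 = 73
  a_12 = -1·73 + -3·72 + -2·-1 + -3·-56 = -119
  a_13 = -1·-119 + -3·73 + -2·72 + -3·-1 = -241
  a_14 = -1·-241 + -3·-119 + -2·73 + -3·72 = 236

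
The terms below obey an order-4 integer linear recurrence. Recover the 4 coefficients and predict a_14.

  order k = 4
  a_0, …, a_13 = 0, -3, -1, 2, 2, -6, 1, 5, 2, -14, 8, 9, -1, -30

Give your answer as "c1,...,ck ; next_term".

  a_4 = -1·2 + -1·-1 + -1·-3 + 1·0 = 2
  a_5 = -1·2 + -1·2 + -1·-1 + 1·-3 = -6
  a_6 = -1·-6 + -1·2 + -1·2 + 1·-1 = 1
  a_7 = -1·1 + -1·-6 + -1·2 + 1·2 = 5
  a_8 = -1·5 + -1·1 + -1·-6 + 1·2 = 2
  a_9 = -1·2 + -1·5 + -1·1 + 1·-6 = -14
  a_10 = -1·-14 + -1·2 + -1·5 + 1·1 = 8
  a_11 = -1·8 + -1·-14 + -1·2 + 1·5 = 9
  a_12 = -1·9 + -1·8 + -1·-14 + 1·2 = -1
  a_13 = -1·-1 + -1·9 + -1·8 + 1·-14 = -30
  a_14 = -1·-30 + -1·-1 + -1·9 + 1·8 = 30

-1,-1,-1,1 ; 30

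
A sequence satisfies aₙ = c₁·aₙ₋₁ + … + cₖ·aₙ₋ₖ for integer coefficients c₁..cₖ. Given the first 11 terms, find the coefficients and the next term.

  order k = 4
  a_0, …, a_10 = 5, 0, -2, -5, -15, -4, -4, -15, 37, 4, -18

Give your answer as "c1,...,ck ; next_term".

0,0,2,-3 ; 119

  a_4 = 0·-5 + 0·-2 + 2·0 + -3·5 = -15
  a_5 = 0·-15 + 0·-5 + 2·-2 + -3·0 = -4
  a_6 = 0·-4 + 0·-15 + 2·-5 + -3·-2 = -4
  a_7 = 0·-4 + 0·-4 + 2·-15 + -3·-5 = -15
  a_8 = 0·-15 + 0·-4 + 2·-4 + -3·-15 = 37
  a_9 = 0·37 + 0·-15 + 2·-4 + -3·-4 = 4
  a_10 = 0·4 + 0·37 + 2·-15 + -3·-4 = -18
  a_11 = 0·-18 + 0·4 + 2·37 + -3·-15 = 119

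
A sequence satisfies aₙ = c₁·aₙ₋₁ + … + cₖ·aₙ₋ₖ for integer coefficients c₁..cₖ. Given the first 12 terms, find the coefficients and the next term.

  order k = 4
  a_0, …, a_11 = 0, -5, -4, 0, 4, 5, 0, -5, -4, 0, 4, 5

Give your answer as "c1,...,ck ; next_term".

  a_4 = 0·0 + -1·-4 + 0·-5 + -1·0 = 4
  a_5 = 0·4 + -1·0 + 0·-4 + -1·-5 = 5
  a_6 = 0·5 + -1·4 + 0·0 + -1·-4 = 0
  a_7 = 0·0 + -1·5 + 0·4 + -1·0 = -5
  a_8 = 0·-5 + -1·0 + 0·5 + -1·4 = -4
  a_9 = 0·-4 + -1·-5 + 0·0 + -1·5 = 0
  a_10 = 0·0 + -1·-4 + 0·-5 + -1·0 = 4
  a_11 = 0·4 + -1·0 + 0·-4 + -1·-5 = 5
  a_12 = 0·5 + -1·4 + 0·0 + -1·-4 = 0

0,-1,0,-1 ; 0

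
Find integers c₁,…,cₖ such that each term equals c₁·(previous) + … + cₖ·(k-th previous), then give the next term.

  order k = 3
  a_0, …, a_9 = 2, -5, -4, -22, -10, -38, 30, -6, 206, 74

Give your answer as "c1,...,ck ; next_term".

1,2,-4 ; 510

  a_3 = 1·-4 + 2·-5 + -4·2 = -22
  a_4 = 1·-22 + 2·-4 + -4·-5 = -10
  a_5 = 1·-10 + 2·-22 + -4·-4 = -38
  a_6 = 1·-38 + 2·-10 + -4·-22 = 30
  a_7 = 1·30 + 2·-38 + -4·-10 = -6
  a_8 = 1·-6 + 2·30 + -4·-38 = 206
  a_9 = 1·206 + 2·-6 + -4·30 = 74
  a_10 = 1·74 + 2·206 + -4·-6 = 510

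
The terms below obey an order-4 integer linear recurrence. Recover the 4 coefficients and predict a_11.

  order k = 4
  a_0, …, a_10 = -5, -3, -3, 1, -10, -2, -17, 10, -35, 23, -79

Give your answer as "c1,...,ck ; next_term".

  a_4 = 0·1 + 1·-3 + -1·-3 + 2·-5 = -10
  a_5 = 0·-10 + 1·1 + -1·-3 + 2·-3 = -2
  a_6 = 0·-2 + 1·-10 + -1·1 + 2·-3 = -17
  a_7 = 0·-17 + 1·-2 + -1·-10 + 2·1 = 10
  a_8 = 0·10 + 1·-17 + -1·-2 + 2·-10 = -35
  a_9 = 0·-35 + 1·10 + -1·-17 + 2·-2 = 23
  a_10 = 0·23 + 1·-35 + -1·10 + 2·-17 = -79
  a_11 = 0·-79 + 1·23 + -1·-35 + 2·10 = 78

0,1,-1,2 ; 78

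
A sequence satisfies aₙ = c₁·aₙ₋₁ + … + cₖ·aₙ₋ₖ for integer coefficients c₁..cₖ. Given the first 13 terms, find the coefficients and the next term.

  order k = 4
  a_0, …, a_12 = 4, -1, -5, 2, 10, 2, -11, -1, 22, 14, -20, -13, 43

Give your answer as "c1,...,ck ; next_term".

1,-1,1,1 ; 50

  a_4 = 1·2 + -1·-5 + 1·-1 + 1·4 = 10
  a_5 = 1·10 + -1·2 + 1·-5 + 1·-1 = 2
  a_6 = 1·2 + -1·10 + 1·2 + 1·-5 = -11
  a_7 = 1·-11 + -1·2 + 1·10 + 1·2 = -1
  a_8 = 1·-1 + -1·-11 + 1·2 + 1·10 = 22
  a_9 = 1·22 + -1·-1 + 1·-11 + 1·2 = 14
  a_10 = 1·14 + -1·22 + 1·-1 + 1·-11 = -20
  a_11 = 1·-20 + -1·14 + 1·22 + 1·-1 = -13
  a_12 = 1·-13 + -1·-20 + 1·14 + 1·22 = 43
  a_13 = 1·43 + -1·-13 + 1·-20 + 1·14 = 50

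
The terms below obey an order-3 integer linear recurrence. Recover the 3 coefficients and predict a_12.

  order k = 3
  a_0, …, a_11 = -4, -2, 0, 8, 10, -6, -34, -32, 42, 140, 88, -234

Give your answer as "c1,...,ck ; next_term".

1,-2,-1 ; -550

  a_3 = 1·0 + -2·-2 + -1·-4 = 8
  a_4 = 1·8 + -2·0 + -1·-2 = 10
  a_5 = 1·10 + -2·8 + -1·0 = -6
  a_6 = 1·-6 + -2·10 + -1·8 = -34
  a_7 = 1·-34 + -2·-6 + -1·10 = -32
  a_8 = 1·-32 + -2·-34 + -1·-6 = 42
  a_9 = 1·42 + -2·-32 + -1·-34 = 140
  a_10 = 1·140 + -2·42 + -1·-32 = 88
  a_11 = 1·88 + -2·140 + -1·42 = -234
  a_12 = 1·-234 + -2·88 + -1·140 = -550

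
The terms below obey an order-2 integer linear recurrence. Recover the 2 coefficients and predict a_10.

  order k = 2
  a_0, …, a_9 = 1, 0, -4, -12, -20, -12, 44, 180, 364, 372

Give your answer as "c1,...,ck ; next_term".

  a_2 = 3·0 + -4·1 = -4
  a_3 = 3·-4 + -4·0 = -12
  a_4 = 3·-12 + -4·-4 = -20
  a_5 = 3·-20 + -4·-12 = -12
  a_6 = 3·-12 + -4·-20 = 44
  a_7 = 3·44 + -4·-12 = 180
  a_8 = 3·180 + -4·44 = 364
  a_9 = 3·364 + -4·180 = 372
  a_10 = 3·372 + -4·364 = -340

3,-4 ; -340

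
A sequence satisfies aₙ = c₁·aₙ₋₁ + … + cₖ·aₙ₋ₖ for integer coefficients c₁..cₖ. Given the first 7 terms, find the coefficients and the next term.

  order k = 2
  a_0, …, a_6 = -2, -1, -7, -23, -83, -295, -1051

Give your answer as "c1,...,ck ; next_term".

  a_2 = 3·-1 + 2·-2 = -7
  a_3 = 3·-7 + 2·-1 = -23
  a_4 = 3·-23 + 2·-7 = -83
  a_5 = 3·-83 + 2·-23 = -295
  a_6 = 3·-295 + 2·-83 = -1051
  a_7 = 3·-1051 + 2·-295 = -3743

3,2 ; -3743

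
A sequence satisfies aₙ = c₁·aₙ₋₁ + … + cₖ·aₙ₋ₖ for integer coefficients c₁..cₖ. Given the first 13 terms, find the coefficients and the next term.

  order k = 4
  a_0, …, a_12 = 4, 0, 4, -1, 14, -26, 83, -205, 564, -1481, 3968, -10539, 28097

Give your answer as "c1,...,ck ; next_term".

  a_4 = -2·-1 + 2·4 + 1·0 + 1·4 = 14
  a_5 = -2·14 + 2·-1 + 1·4 + 1·0 = -26
  a_6 = -2·-26 + 2·14 + 1·-1 + 1·4 = 83
  a_7 = -2·83 + 2·-26 + 1·14 + 1·-1 = -205
  a_8 = -2·-205 + 2·83 + 1·-26 + 1·14 = 564
  a_9 = -2·564 + 2·-205 + 1·83 + 1·-26 = -1481
  a_10 = -2·-1481 + 2·564 + 1·-205 + 1·83 = 3968
  a_11 = -2·3968 + 2·-1481 + 1·564 + 1·-205 = -10539
  a_12 = -2·-10539 + 2·3968 + 1·-1481 + 1·564 = 28097
  a_13 = -2·28097 + 2·-10539 + 1·3968 + 1·-1481 = -74785

-2,2,1,1 ; -74785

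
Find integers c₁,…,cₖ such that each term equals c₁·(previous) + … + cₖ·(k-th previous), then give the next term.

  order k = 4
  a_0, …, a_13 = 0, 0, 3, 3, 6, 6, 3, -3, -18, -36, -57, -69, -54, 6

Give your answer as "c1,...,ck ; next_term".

1,1,-1,-2 ; 135

  a_4 = 1·3 + 1·3 + -1·0 + -2·0 = 6
  a_5 = 1·6 + 1·3 + -1·3 + -2·0 = 6
  a_6 = 1·6 + 1·6 + -1·3 + -2·3 = 3
  a_7 = 1·3 + 1·6 + -1·6 + -2·3 = -3
  a_8 = 1·-3 + 1·3 + -1·6 + -2·6 = -18
  a_9 = 1·-18 + 1·-3 + -1·3 + -2·6 = -36
  a_10 = 1·-36 + 1·-18 + -1·-3 + -2·3 = -57
  a_11 = 1·-57 + 1·-36 + -1·-18 + -2·-3 = -69
  a_12 = 1·-69 + 1·-57 + -1·-36 + -2·-18 = -54
  a_13 = 1·-54 + 1·-69 + -1·-57 + -2·-36 = 6
  a_14 = 1·6 + 1·-54 + -1·-69 + -2·-57 = 135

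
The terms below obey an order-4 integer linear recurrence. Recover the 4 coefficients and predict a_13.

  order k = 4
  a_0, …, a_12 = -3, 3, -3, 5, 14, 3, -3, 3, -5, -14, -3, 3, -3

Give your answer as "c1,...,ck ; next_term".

1,-1,1,-1 ; 5

  a_4 = 1·5 + -1·-3 + 1·3 + -1·-3 = 14
  a_5 = 1·14 + -1·5 + 1·-3 + -1·3 = 3
  a_6 = 1·3 + -1·14 + 1·5 + -1·-3 = -3
  a_7 = 1·-3 + -1·3 + 1·14 + -1·5 = 3
  a_8 = 1·3 + -1·-3 + 1·3 + -1·14 = -5
  a_9 = 1·-5 + -1·3 + 1·-3 + -1·3 = -14
  a_10 = 1·-14 + -1·-5 + 1·3 + -1·-3 = -3
  a_11 = 1·-3 + -1·-14 + 1·-5 + -1·3 = 3
  a_12 = 1·3 + -1·-3 + 1·-14 + -1·-5 = -3
  a_13 = 1·-3 + -1·3 + 1·-3 + -1·-14 = 5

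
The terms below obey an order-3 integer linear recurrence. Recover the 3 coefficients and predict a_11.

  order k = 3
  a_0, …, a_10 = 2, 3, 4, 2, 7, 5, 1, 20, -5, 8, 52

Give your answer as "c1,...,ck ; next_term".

-1,0,3 ; -67

  a_3 = -1·4 + 0·3 + 3·2 = 2
  a_4 = -1·2 + 0·4 + 3·3 = 7
  a_5 = -1·7 + 0·2 + 3·4 = 5
  a_6 = -1·5 + 0·7 + 3·2 = 1
  a_7 = -1·1 + 0·5 + 3·7 = 20
  a_8 = -1·20 + 0·1 + 3·5 = -5
  a_9 = -1·-5 + 0·20 + 3·1 = 8
  a_10 = -1·8 + 0·-5 + 3·20 = 52
  a_11 = -1·52 + 0·8 + 3·-5 = -67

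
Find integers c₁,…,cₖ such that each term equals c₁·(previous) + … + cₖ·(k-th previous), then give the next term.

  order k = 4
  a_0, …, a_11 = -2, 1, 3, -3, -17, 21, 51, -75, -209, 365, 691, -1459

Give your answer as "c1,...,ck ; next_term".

  a_4 = -1·-3 + -3·3 + -3·1 + 4·-2 = -17
  a_5 = -1·-17 + -3·-3 + -3·3 + 4·1 = 21
  a_6 = -1·21 + -3·-17 + -3·-3 + 4·3 = 51
  a_7 = -1·51 + -3·21 + -3·-17 + 4·-3 = -75
  a_8 = -1·-75 + -3·51 + -3·21 + 4·-17 = -209
  a_9 = -1·-209 + -3·-75 + -3·51 + 4·21 = 365
  a_10 = -1·365 + -3·-209 + -3·-75 + 4·51 = 691
  a_11 = -1·691 + -3·365 + -3·-209 + 4·-75 = -1459
  a_12 = -1·-1459 + -3·691 + -3·365 + 4·-209 = -2545

-1,-3,-3,4 ; -2545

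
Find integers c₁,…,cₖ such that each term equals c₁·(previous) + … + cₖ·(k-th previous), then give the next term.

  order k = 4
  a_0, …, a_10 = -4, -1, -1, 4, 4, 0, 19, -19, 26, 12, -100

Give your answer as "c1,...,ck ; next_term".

-1,1,3,-3 ; 247

  a_4 = -1·4 + 1·-1 + 3·-1 + -3·-4 = 4
  a_5 = -1·4 + 1·4 + 3·-1 + -3·-1 = 0
  a_6 = -1·0 + 1·4 + 3·4 + -3·-1 = 19
  a_7 = -1·19 + 1·0 + 3·4 + -3·4 = -19
  a_8 = -1·-19 + 1·19 + 3·0 + -3·4 = 26
  a_9 = -1·26 + 1·-19 + 3·19 + -3·0 = 12
  a_10 = -1·12 + 1·26 + 3·-19 + -3·19 = -100
  a_11 = -1·-100 + 1·12 + 3·26 + -3·-19 = 247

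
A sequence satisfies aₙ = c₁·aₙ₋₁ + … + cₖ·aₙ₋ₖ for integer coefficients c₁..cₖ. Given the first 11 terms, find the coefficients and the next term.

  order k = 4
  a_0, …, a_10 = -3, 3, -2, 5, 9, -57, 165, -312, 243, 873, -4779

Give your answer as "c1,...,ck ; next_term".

-3,-3,3,-3 ; 13383

  a_4 = -3·5 + -3·-2 + 3·3 + -3·-3 = 9
  a_5 = -3·9 + -3·5 + 3·-2 + -3·3 = -57
  a_6 = -3·-57 + -3·9 + 3·5 + -3·-2 = 165
  a_7 = -3·165 + -3·-57 + 3·9 + -3·5 = -312
  a_8 = -3·-312 + -3·165 + 3·-57 + -3·9 = 243
  a_9 = -3·243 + -3·-312 + 3·165 + -3·-57 = 873
  a_10 = -3·873 + -3·243 + 3·-312 + -3·165 = -4779
  a_11 = -3·-4779 + -3·873 + 3·243 + -3·-312 = 13383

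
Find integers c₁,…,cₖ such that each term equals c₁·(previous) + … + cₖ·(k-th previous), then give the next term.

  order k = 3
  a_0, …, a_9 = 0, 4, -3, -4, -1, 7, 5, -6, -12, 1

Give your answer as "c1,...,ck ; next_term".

  a_3 = 0·-3 + -1·4 + -1·0 = -4
  a_4 = 0·-4 + -1·-3 + -1·4 = -1
  a_5 = 0·-1 + -1·-4 + -1·-3 = 7
  a_6 = 0·7 + -1·-1 + -1·-4 = 5
  a_7 = 0·5 + -1·7 + -1·-1 = -6
  a_8 = 0·-6 + -1·5 + -1·7 = -12
  a_9 = 0·-12 + -1·-6 + -1·5 = 1
  a_10 = 0·1 + -1·-12 + -1·-6 = 18

0,-1,-1 ; 18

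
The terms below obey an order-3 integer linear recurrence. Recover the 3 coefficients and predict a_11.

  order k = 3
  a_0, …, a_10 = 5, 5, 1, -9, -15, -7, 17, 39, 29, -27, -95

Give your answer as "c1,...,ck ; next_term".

  a_3 = 1·1 + -1·5 + -1·5 = -9
  a_4 = 1·-9 + -1·1 + -1·5 = -15
  a_5 = 1·-15 + -1·-9 + -1·1 = -7
  a_6 = 1·-7 + -1·-15 + -1·-9 = 17
  a_7 = 1·17 + -1·-7 + -1·-15 = 39
  a_8 = 1·39 + -1·17 + -1·-7 = 29
  a_9 = 1·29 + -1·39 + -1·17 = -27
  a_10 = 1·-27 + -1·29 + -1·39 = -95
  a_11 = 1·-95 + -1·-27 + -1·29 = -97

1,-1,-1 ; -97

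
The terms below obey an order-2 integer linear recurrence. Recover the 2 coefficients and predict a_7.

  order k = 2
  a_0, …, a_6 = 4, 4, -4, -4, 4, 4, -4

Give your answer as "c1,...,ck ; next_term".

0,-1 ; -4

  a_2 = 0·4 + -1·4 = -4
  a_3 = 0·-4 + -1·4 = -4
  a_4 = 0·-4 + -1·-4 = 4
  a_5 = 0·4 + -1·-4 = 4
  a_6 = 0·4 + -1·4 = -4
  a_7 = 0·-4 + -1·4 = -4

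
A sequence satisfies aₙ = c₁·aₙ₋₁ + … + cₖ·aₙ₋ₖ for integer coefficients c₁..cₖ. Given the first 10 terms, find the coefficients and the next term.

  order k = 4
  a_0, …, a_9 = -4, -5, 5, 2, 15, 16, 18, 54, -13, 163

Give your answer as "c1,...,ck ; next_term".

-1,3,2,-3 ; -148

  a_4 = -1·2 + 3·5 + 2·-5 + -3·-4 = 15
  a_5 = -1·15 + 3·2 + 2·5 + -3·-5 = 16
  a_6 = -1·16 + 3·15 + 2·2 + -3·5 = 18
  a_7 = -1·18 + 3·16 + 2·15 + -3·2 = 54
  a_8 = -1·54 + 3·18 + 2·16 + -3·15 = -13
  a_9 = -1·-13 + 3·54 + 2·18 + -3·16 = 163
  a_10 = -1·163 + 3·-13 + 2·54 + -3·18 = -148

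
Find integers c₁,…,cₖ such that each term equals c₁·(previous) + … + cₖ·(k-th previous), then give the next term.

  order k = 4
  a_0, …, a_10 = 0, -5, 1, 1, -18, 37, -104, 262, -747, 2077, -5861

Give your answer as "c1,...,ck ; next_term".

  a_4 = -3·1 + 0·1 + 3·-5 + 4·0 = -18
  a_5 = -3·-18 + 0·1 + 3·1 + 4·-5 = 37
  a_6 = -3·37 + 0·-18 + 3·1 + 4·1 = -104
  a_7 = -3·-104 + 0·37 + 3·-18 + 4·1 = 262
  a_8 = -3·262 + 0·-104 + 3·37 + 4·-18 = -747
  a_9 = -3·-747 + 0·262 + 3·-104 + 4·37 = 2077
  a_10 = -3·2077 + 0·-747 + 3·262 + 4·-104 = -5861
  a_11 = -3·-5861 + 0·2077 + 3·-747 + 4·262 = 16390

-3,0,3,4 ; 16390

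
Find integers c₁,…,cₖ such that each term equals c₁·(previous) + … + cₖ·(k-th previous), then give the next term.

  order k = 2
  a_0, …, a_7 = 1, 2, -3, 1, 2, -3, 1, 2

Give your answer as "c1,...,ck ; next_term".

-1,-1 ; -3

  a_2 = -1·2 + -1·1 = -3
  a_3 = -1·-3 + -1·2 = 1
  a_4 = -1·1 + -1·-3 = 2
  a_5 = -1·2 + -1·1 = -3
  a_6 = -1·-3 + -1·2 = 1
  a_7 = -1·1 + -1·-3 = 2
  a_8 = -1·2 + -1·1 = -3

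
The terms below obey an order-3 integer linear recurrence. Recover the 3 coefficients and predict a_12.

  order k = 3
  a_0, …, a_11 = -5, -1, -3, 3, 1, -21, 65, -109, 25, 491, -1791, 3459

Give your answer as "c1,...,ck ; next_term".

  a_3 = -3·-3 + -4·-1 + 2·-5 = 3
  a_4 = -3·3 + -4·-3 + 2·-1 = 1
  a_5 = -3·1 + -4·3 + 2·-3 = -21
  a_6 = -3·-21 + -4·1 + 2·3 = 65
  a_7 = -3·65 + -4·-21 + 2·1 = -109
  a_8 = -3·-109 + -4·65 + 2·-21 = 25
  a_9 = -3·25 + -4·-109 + 2·65 = 491
  a_10 = -3·491 + -4·25 + 2·-109 = -1791
  a_11 = -3·-1791 + -4·491 + 2·25 = 3459
  a_12 = -3·3459 + -4·-1791 + 2·491 = -2231

-3,-4,2 ; -2231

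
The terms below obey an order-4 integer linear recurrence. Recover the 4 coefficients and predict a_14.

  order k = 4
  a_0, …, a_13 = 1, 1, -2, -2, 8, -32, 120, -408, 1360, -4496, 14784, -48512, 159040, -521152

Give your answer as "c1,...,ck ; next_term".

  a_4 = -4·-2 + -2·-2 + 0·1 + -4·1 = 8
  a_5 = -4·8 + -2·-2 + 0·-2 + -4·1 = -32
  a_6 = -4·-32 + -2·8 + 0·-2 + -4·-2 = 120
  a_7 = -4·120 + -2·-32 + 0·8 + -4·-2 = -408
  a_8 = -4·-408 + -2·120 + 0·-32 + -4·8 = 1360
  a_9 = -4·1360 + -2·-408 + 0·120 + -4·-32 = -4496
  a_10 = -4·-4496 + -2·1360 + 0·-408 + -4·120 = 14784
  a_11 = -4·14784 + -2·-4496 + 0·1360 + -4·-408 = -48512
  a_12 = -4·-48512 + -2·14784 + 0·-4496 + -4·1360 = 159040
  a_13 = -4·159040 + -2·-48512 + 0·14784 + -4·-4496 = -521152
  a_14 = -4·-521152 + -2·159040 + 0·-48512 + -4·14784 = 1707392

-4,-2,0,-4 ; 1707392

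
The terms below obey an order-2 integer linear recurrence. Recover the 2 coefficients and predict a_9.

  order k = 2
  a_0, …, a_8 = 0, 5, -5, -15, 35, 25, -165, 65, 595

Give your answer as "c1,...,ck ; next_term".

  a_2 = -1·5 + -4·0 = -5
  a_3 = -1·-5 + -4·5 = -15
  a_4 = -1·-15 + -4·-5 = 35
  a_5 = -1·35 + -4·-15 = 25
  a_6 = -1·25 + -4·35 = -165
  a_7 = -1·-165 + -4·25 = 65
  a_8 = -1·65 + -4·-165 = 595
  a_9 = -1·595 + -4·65 = -855

-1,-4 ; -855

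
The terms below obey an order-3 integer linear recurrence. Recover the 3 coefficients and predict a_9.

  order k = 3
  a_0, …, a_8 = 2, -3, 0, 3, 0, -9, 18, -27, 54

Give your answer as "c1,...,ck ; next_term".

  a_3 = -3·0 + -3·-3 + -3·2 = 3
  a_4 = -3·3 + -3·0 + -3·-3 = 0
  a_5 = -3·0 + -3·3 + -3·0 = -9
  a_6 = -3·-9 + -3·0 + -3·3 = 18
  a_7 = -3·18 + -3·-9 + -3·0 = -27
  a_8 = -3·-27 + -3·18 + -3·-9 = 54
  a_9 = -3·54 + -3·-27 + -3·18 = -135

-3,-3,-3 ; -135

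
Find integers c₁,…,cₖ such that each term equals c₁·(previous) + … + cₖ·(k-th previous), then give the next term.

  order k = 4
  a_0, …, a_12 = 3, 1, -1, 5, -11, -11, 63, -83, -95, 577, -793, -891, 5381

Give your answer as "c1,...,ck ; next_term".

-1,-3,3,-4 ; -7395

  a_4 = -1·5 + -3·-1 + 3·1 + -4·3 = -11
  a_5 = -1·-11 + -3·5 + 3·-1 + -4·1 = -11
  a_6 = -1·-11 + -3·-11 + 3·5 + -4·-1 = 63
  a_7 = -1·63 + -3·-11 + 3·-11 + -4·5 = -83
  a_8 = -1·-83 + -3·63 + 3·-11 + -4·-11 = -95
  a_9 = -1·-95 + -3·-83 + 3·63 + -4·-11 = 577
  a_10 = -1·577 + -3·-95 + 3·-83 + -4·63 = -793
  a_11 = -1·-793 + -3·577 + 3·-95 + -4·-83 = -891
  a_12 = -1·-891 + -3·-793 + 3·577 + -4·-95 = 5381
  a_13 = -1·5381 + -3·-891 + 3·-793 + -4·577 = -7395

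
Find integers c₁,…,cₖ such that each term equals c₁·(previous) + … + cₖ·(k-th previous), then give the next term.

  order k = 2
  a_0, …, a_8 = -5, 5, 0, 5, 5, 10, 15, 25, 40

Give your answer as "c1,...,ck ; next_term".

  a_2 = 1·5 + 1·-5 = 0
  a_3 = 1·0 + 1·5 = 5
  a_4 = 1·5 + 1·0 = 5
  a_5 = 1·5 + 1·5 = 10
  a_6 = 1·10 + 1·5 = 15
  a_7 = 1·15 + 1·10 = 25
  a_8 = 1·25 + 1·15 = 40
  a_9 = 1·40 + 1·25 = 65

1,1 ; 65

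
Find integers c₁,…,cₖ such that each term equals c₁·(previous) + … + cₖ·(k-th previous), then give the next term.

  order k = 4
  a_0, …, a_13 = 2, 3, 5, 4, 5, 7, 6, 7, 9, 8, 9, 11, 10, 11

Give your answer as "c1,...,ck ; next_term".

1,0,1,-1 ; 13

  a_4 = 1·4 + 0·5 + 1·3 + -1·2 = 5
  a_5 = 1·5 + 0·4 + 1·5 + -1·3 = 7
  a_6 = 1·7 + 0·5 + 1·4 + -1·5 = 6
  a_7 = 1·6 + 0·7 + 1·5 + -1·4 = 7
  a_8 = 1·7 + 0·6 + 1·7 + -1·5 = 9
  a_9 = 1·9 + 0·7 + 1·6 + -1·7 = 8
  a_10 = 1·8 + 0·9 + 1·7 + -1·6 = 9
  a_11 = 1·9 + 0·8 + 1·9 + -1·7 = 11
  a_12 = 1·11 + 0·9 + 1·8 + -1·9 = 10
  a_13 = 1·10 + 0·11 + 1·9 + -1·8 = 11
  a_14 = 1·11 + 0·10 + 1·11 + -1·9 = 13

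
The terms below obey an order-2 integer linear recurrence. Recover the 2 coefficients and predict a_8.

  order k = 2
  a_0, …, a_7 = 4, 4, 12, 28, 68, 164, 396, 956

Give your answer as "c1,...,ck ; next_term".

  a_2 = 2·4 + 1·4 = 12
  a_3 = 2·12 + 1·4 = 28
  a_4 = 2·28 + 1·12 = 68
  a_5 = 2·68 + 1·28 = 164
  a_6 = 2·164 + 1·68 = 396
  a_7 = 2·396 + 1·164 = 956
  a_8 = 2·956 + 1·396 = 2308

2,1 ; 2308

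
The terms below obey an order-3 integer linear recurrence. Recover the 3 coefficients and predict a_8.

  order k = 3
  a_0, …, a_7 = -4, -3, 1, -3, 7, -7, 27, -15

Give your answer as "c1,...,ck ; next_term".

  a_3 = 1·1 + 4·-3 + -2·-4 = -3
  a_4 = 1·-3 + 4·1 + -2·-3 = 7
  a_5 = 1·7 + 4·-3 + -2·1 = -7
  a_6 = 1·-7 + 4·7 + -2·-3 = 27
  a_7 = 1·27 + 4·-7 + -2·7 = -15
  a_8 = 1·-15 + 4·27 + -2·-7 = 107

1,4,-2 ; 107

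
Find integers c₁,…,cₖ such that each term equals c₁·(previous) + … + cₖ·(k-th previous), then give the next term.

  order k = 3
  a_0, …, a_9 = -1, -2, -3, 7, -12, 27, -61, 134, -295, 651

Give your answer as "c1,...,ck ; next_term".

-2,0,-1 ; -1436

  a_3 = -2·-3 + 0·-2 + -1·-1 = 7
  a_4 = -2·7 + 0·-3 + -1·-2 = -12
  a_5 = -2·-12 + 0·7 + -1·-3 = 27
  a_6 = -2·27 + 0·-12 + -1·7 = -61
  a_7 = -2·-61 + 0·27 + -1·-12 = 134
  a_8 = -2·134 + 0·-61 + -1·27 = -295
  a_9 = -2·-295 + 0·134 + -1·-61 = 651
  a_10 = -2·651 + 0·-295 + -1·134 = -1436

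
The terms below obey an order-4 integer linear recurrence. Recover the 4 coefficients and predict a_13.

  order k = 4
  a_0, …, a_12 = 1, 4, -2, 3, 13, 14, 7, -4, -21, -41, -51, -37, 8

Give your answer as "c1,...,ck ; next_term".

  a_4 = 2·3 + -2·-2 + 1·4 + -1·1 = 13
  a_5 = 2·13 + -2·3 + 1·-2 + -1·4 = 14
  a_6 = 2·14 + -2·13 + 1·3 + -1·-2 = 7
  a_7 = 2·7 + -2·14 + 1·13 + -1·3 = -4
  a_8 = 2·-4 + -2·7 + 1·14 + -1·13 = -21
  a_9 = 2·-21 + -2·-4 + 1·7 + -1·14 = -41
  a_10 = 2·-41 + -2·-21 + 1·-4 + -1·7 = -51
  a_11 = 2·-51 + -2·-41 + 1·-21 + -1·-4 = -37
  a_12 = 2·-37 + -2·-51 + 1·-41 + -1·-21 = 8
  a_13 = 2·8 + -2·-37 + 1·-51 + -1·-41 = 80

2,-2,1,-1 ; 80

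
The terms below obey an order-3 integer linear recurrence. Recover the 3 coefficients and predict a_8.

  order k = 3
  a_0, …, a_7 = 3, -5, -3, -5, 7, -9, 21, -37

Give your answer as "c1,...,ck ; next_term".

-1,1,-1 ; 67

  a_3 = -1·-3 + 1·-5 + -1·3 = -5
  a_4 = -1·-5 + 1·-3 + -1·-5 = 7
  a_5 = -1·7 + 1·-5 + -1·-3 = -9
  a_6 = -1·-9 + 1·7 + -1·-5 = 21
  a_7 = -1·21 + 1·-9 + -1·7 = -37
  a_8 = -1·-37 + 1·21 + -1·-9 = 67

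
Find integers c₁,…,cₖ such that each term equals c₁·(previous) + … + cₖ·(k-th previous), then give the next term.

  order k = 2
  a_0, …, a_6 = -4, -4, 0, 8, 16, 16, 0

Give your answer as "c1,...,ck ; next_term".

2,-2 ; -32

  a_2 = 2·-4 + -2·-4 = 0
  a_3 = 2·0 + -2·-4 = 8
  a_4 = 2·8 + -2·0 = 16
  a_5 = 2·16 + -2·8 = 16
  a_6 = 2·16 + -2·16 = 0
  a_7 = 2·0 + -2·16 = -32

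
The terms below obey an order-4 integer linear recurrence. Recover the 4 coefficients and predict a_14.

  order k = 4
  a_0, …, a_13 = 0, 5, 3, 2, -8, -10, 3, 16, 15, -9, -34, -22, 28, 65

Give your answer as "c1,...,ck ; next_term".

  a_4 = 0·2 + -1·3 + -1·5 + -1·0 = -8
  a_5 = 0·-8 + -1·2 + -1·3 + -1·5 = -10
  a_6 = 0·-10 + -1·-8 + -1·2 + -1·3 = 3
  a_7 = 0·3 + -1·-10 + -1·-8 + -1·2 = 16
  a_8 = 0·16 + -1·3 + -1·-10 + -1·-8 = 15
  a_9 = 0·15 + -1·16 + -1·3 + -1·-10 = -9
  a_10 = 0·-9 + -1·15 + -1·16 + -1·3 = -34
  a_11 = 0·-34 + -1·-9 + -1·15 + -1·16 = -22
  a_12 = 0·-22 + -1·-34 + -1·-9 + -1·15 = 28
  a_13 = 0·28 + -1·-22 + -1·-34 + -1·-9 = 65
  a_14 = 0·65 + -1·28 + -1·-22 + -1·-34 = 28

0,-1,-1,-1 ; 28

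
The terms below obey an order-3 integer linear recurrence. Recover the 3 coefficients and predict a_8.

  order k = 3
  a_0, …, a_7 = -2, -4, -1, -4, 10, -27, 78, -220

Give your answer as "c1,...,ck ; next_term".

-2,2,-1 ; 623

  a_3 = -2·-1 + 2·-4 + -1·-2 = -4
  a_4 = -2·-4 + 2·-1 + -1·-4 = 10
  a_5 = -2·10 + 2·-4 + -1·-1 = -27
  a_6 = -2·-27 + 2·10 + -1·-4 = 78
  a_7 = -2·78 + 2·-27 + -1·10 = -220
  a_8 = -2·-220 + 2·78 + -1·-27 = 623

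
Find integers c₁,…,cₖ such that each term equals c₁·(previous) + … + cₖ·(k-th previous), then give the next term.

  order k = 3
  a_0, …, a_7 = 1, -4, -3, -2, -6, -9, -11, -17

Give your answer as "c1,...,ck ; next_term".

  a_3 = 1·-3 + 0·-4 + 1·1 = -2
  a_4 = 1·-2 + 0·-3 + 1·-4 = -6
  a_5 = 1·-6 + 0·-2 + 1·-3 = -9
  a_6 = 1·-9 + 0·-6 + 1·-2 = -11
  a_7 = 1·-11 + 0·-9 + 1·-6 = -17
  a_8 = 1·-17 + 0·-11 + 1·-9 = -26

1,0,1 ; -26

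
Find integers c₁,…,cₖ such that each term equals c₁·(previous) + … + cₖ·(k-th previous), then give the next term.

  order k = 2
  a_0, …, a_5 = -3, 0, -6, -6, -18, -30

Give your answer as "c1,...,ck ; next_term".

1,2 ; -66

  a_2 = 1·0 + 2·-3 = -6
  a_3 = 1·-6 + 2·0 = -6
  a_4 = 1·-6 + 2·-6 = -18
  a_5 = 1·-18 + 2·-6 = -30
  a_6 = 1·-30 + 2·-18 = -66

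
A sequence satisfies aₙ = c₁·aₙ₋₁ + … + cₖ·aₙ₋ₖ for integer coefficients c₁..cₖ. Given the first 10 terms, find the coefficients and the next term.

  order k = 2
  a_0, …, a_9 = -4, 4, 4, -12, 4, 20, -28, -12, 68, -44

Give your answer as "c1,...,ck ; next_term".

  a_2 = -1·4 + -2·-4 = 4
  a_3 = -1·4 + -2·4 = -12
  a_4 = -1·-12 + -2·4 = 4
  a_5 = -1·4 + -2·-12 = 20
  a_6 = -1·20 + -2·4 = -28
  a_7 = -1·-28 + -2·20 = -12
  a_8 = -1·-12 + -2·-28 = 68
  a_9 = -1·68 + -2·-12 = -44
  a_10 = -1·-44 + -2·68 = -92

-1,-2 ; -92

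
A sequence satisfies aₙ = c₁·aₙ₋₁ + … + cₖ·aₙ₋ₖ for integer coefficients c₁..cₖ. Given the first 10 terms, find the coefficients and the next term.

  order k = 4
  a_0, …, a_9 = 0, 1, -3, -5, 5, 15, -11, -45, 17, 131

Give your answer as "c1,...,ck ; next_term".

  a_4 = 0·-5 + -2·-3 + -1·1 + 2·0 = 5
  a_5 = 0·5 + -2·-5 + -1·-3 + 2·1 = 15
  a_6 = 0·15 + -2·5 + -1·-5 + 2·-3 = -11
  a_7 = 0·-11 + -2·15 + -1·5 + 2·-5 = -45
  a_8 = 0·-45 + -2·-11 + -1·15 + 2·5 = 17
  a_9 = 0·17 + -2·-45 + -1·-11 + 2·15 = 131
  a_10 = 0·131 + -2·17 + -1·-45 + 2·-11 = -11

0,-2,-1,2 ; -11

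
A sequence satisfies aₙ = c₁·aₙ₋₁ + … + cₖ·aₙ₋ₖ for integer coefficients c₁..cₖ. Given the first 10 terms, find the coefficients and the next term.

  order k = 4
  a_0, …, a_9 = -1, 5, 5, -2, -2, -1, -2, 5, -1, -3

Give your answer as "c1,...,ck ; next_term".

-1,-1,0,-1 ; 6

  a_4 = -1·-2 + -1·5 + 0·5 + -1·-1 = -2
  a_5 = -1·-2 + -1·-2 + 0·5 + -1·5 = -1
  a_6 = -1·-1 + -1·-2 + 0·-2 + -1·5 = -2
  a_7 = -1·-2 + -1·-1 + 0·-2 + -1·-2 = 5
  a_8 = -1·5 + -1·-2 + 0·-1 + -1·-2 = -1
  a_9 = -1·-1 + -1·5 + 0·-2 + -1·-1 = -3
  a_10 = -1·-3 + -1·-1 + 0·5 + -1·-2 = 6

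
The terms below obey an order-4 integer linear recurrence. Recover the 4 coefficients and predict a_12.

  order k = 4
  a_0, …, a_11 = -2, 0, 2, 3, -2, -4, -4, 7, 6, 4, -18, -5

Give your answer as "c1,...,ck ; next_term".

  a_4 = 0·3 + 0·2 + -2·0 + 1·-2 = -2
  a_5 = 0·-2 + 0·3 + -2·2 + 1·0 = -4
  a_6 = 0·-4 + 0·-2 + -2·3 + 1·2 = -4
  a_7 = 0·-4 + 0·-4 + -2·-2 + 1·3 = 7
  a_8 = 0·7 + 0·-4 + -2·-4 + 1·-2 = 6
  a_9 = 0·6 + 0·7 + -2·-4 + 1·-4 = 4
  a_10 = 0·4 + 0·6 + -2·7 + 1·-4 = -18
  a_11 = 0·-18 + 0·4 + -2·6 + 1·7 = -5
  a_12 = 0·-5 + 0·-18 + -2·4 + 1·6 = -2

0,0,-2,1 ; -2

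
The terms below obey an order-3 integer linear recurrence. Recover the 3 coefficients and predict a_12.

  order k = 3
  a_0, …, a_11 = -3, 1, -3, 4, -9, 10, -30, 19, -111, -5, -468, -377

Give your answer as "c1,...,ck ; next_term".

  a_3 = 1·-3 + 4·1 + -1·-3 = 4
  a_4 = 1·4 + 4·-3 + -1·1 = -9
  a_5 = 1·-9 + 4·4 + -1·-3 = 10
  a_6 = 1·10 + 4·-9 + -1·4 = -30
  a_7 = 1·-30 + 4·10 + -1·-9 = 19
  a_8 = 1·19 + 4·-30 + -1·10 = -111
  a_9 = 1·-111 + 4·19 + -1·-30 = -5
  a_10 = 1·-5 + 4·-111 + -1·19 = -468
  a_11 = 1·-468 + 4·-5 + -1·-111 = -377
  a_12 = 1·-377 + 4·-468 + -1·-5 = -2244

1,4,-1 ; -2244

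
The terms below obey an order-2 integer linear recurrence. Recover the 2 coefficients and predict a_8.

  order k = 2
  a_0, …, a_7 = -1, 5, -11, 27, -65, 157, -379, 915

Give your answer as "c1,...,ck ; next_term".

  a_2 = -2·5 + 1·-1 = -11
  a_3 = -2·-11 + 1·5 = 27
  a_4 = -2·27 + 1·-11 = -65
  a_5 = -2·-65 + 1·27 = 157
  a_6 = -2·157 + 1·-65 = -379
  a_7 = -2·-379 + 1·157 = 915
  a_8 = -2·915 + 1·-379 = -2209

-2,1 ; -2209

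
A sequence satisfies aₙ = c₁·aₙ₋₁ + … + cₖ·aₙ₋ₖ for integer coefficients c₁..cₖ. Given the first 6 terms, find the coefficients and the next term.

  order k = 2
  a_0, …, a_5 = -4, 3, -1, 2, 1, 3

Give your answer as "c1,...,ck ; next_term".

  a_2 = 1·3 + 1·-4 = -1
  a_3 = 1·-1 + 1·3 = 2
  a_4 = 1·2 + 1·-1 = 1
  a_5 = 1·1 + 1·2 = 3
  a_6 = 1·3 + 1·1 = 4

1,1 ; 4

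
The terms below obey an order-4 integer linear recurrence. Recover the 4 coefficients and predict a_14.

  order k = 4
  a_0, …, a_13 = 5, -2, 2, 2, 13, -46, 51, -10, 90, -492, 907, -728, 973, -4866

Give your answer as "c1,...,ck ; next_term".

-2,-3,-4,3 ; 12446

  a_4 = -2·2 + -3·2 + -4·-2 + 3·5 = 13
  a_5 = -2·13 + -3·2 + -4·2 + 3·-2 = -46
  a_6 = -2·-46 + -3·13 + -4·2 + 3·2 = 51
  a_7 = -2·51 + -3·-46 + -4·13 + 3·2 = -10
  a_8 = -2·-10 + -3·51 + -4·-46 + 3·13 = 90
  a_9 = -2·90 + -3·-10 + -4·51 + 3·-46 = -492
  a_10 = -2·-492 + -3·90 + -4·-10 + 3·51 = 907
  a_11 = -2·907 + -3·-492 + -4·90 + 3·-10 = -728
  a_12 = -2·-728 + -3·907 + -4·-492 + 3·90 = 973
  a_13 = -2·973 + -3·-728 + -4·907 + 3·-492 = -4866
  a_14 = -2·-4866 + -3·973 + -4·-728 + 3·907 = 12446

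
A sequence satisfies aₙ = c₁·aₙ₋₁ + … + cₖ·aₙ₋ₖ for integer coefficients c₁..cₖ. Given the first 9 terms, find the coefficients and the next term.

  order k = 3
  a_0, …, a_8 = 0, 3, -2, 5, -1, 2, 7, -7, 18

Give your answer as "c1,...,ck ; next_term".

-1,1,2 ; -11

  a_3 = -1·-2 + 1·3 + 2·0 = 5
  a_4 = -1·5 + 1·-2 + 2·3 = -1
  a_5 = -1·-1 + 1·5 + 2·-2 = 2
  a_6 = -1·2 + 1·-1 + 2·5 = 7
  a_7 = -1·7 + 1·2 + 2·-1 = -7
  a_8 = -1·-7 + 1·7 + 2·2 = 18
  a_9 = -1·18 + 1·-7 + 2·7 = -11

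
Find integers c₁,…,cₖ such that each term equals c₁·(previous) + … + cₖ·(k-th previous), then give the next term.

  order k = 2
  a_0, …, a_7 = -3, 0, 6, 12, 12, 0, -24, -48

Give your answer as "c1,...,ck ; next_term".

  a_2 = 2·0 + -2·-3 = 6
  a_3 = 2·6 + -2·0 = 12
  a_4 = 2·12 + -2·6 = 12
  a_5 = 2·12 + -2·12 = 0
  a_6 = 2·0 + -2·12 = -24
  a_7 = 2·-24 + -2·0 = -48
  a_8 = 2·-48 + -2·-24 = -48

2,-2 ; -48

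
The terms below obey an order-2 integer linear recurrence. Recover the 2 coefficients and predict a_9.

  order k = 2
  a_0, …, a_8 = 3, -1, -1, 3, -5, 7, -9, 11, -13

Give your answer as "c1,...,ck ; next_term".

-2,-1 ; 15

  a_2 = -2·-1 + -1·3 = -1
  a_3 = -2·-1 + -1·-1 = 3
  a_4 = -2·3 + -1·-1 = -5
  a_5 = -2·-5 + -1·3 = 7
  a_6 = -2·7 + -1·-5 = -9
  a_7 = -2·-9 + -1·7 = 11
  a_8 = -2·11 + -1·-9 = -13
  a_9 = -2·-13 + -1·11 = 15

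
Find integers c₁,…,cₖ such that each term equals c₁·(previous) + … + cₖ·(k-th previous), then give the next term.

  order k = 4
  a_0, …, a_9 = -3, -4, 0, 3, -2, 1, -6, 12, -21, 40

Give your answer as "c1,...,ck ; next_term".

  a_4 = -1·3 + 1·0 + -1·-4 + 1·-3 = -2
  a_5 = -1·-2 + 1·3 + -1·0 + 1·-4 = 1
  a_6 = -1·1 + 1·-2 + -1·3 + 1·0 = -6
  a_7 = -1·-6 + 1·1 + -1·-2 + 1·3 = 12
  a_8 = -1·12 + 1·-6 + -1·1 + 1·-2 = -21
  a_9 = -1·-21 + 1·12 + -1·-6 + 1·1 = 40
  a_10 = -1·40 + 1·-21 + -1·12 + 1·-6 = -79

-1,1,-1,1 ; -79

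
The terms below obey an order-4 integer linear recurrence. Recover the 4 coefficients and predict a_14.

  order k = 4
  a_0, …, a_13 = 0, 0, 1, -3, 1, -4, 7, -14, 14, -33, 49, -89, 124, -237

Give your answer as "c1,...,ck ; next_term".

0,1,-1,3 ; 360

  a_4 = 0·-3 + 1·1 + -1·0 + 3·0 = 1
  a_5 = 0·1 + 1·-3 + -1·1 + 3·0 = -4
  a_6 = 0·-4 + 1·1 + -1·-3 + 3·1 = 7
  a_7 = 0·7 + 1·-4 + -1·1 + 3·-3 = -14
  a_8 = 0·-14 + 1·7 + -1·-4 + 3·1 = 14
  a_9 = 0·14 + 1·-14 + -1·7 + 3·-4 = -33
  a_10 = 0·-33 + 1·14 + -1·-14 + 3·7 = 49
  a_11 = 0·49 + 1·-33 + -1·14 + 3·-14 = -89
  a_12 = 0·-89 + 1·49 + -1·-33 + 3·14 = 124
  a_13 = 0·124 + 1·-89 + -1·49 + 3·-33 = -237
  a_14 = 0·-237 + 1·124 + -1·-89 + 3·49 = 360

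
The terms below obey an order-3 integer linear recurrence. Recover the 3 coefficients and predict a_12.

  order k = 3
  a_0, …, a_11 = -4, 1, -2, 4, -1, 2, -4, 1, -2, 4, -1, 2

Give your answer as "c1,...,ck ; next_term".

  a_3 = 0·-2 + 0·1 + -1·-4 = 4
  a_4 = 0·4 + 0·-2 + -1·1 = -1
  a_5 = 0·-1 + 0·4 + -1·-2 = 2
  a_6 = 0·2 + 0·-1 + -1·4 = -4
  a_7 = 0·-4 + 0·2 + -1·-1 = 1
  a_8 = 0·1 + 0·-4 + -1·2 = -2
  a_9 = 0·-2 + 0·1 + -1·-4 = 4
  a_10 = 0·4 + 0·-2 + -1·1 = -1
  a_11 = 0·-1 + 0·4 + -1·-2 = 2
  a_12 = 0·2 + 0·-1 + -1·4 = -4

0,0,-1 ; -4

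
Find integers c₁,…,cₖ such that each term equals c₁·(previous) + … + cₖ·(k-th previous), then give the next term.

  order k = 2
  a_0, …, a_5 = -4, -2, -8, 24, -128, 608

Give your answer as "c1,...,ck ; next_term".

  a_2 = -4·-2 + 4·-4 = -8
  a_3 = -4·-8 + 4·-2 = 24
  a_4 = -4·24 + 4·-8 = -128
  a_5 = -4·-128 + 4·24 = 608
  a_6 = -4·608 + 4·-128 = -2944

-4,4 ; -2944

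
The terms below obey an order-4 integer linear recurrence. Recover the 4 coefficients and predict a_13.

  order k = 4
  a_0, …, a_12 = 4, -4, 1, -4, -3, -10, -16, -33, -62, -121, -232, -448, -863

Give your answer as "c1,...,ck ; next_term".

1,1,1,1 ; -1664

  a_4 = 1·-4 + 1·1 + 1·-4 + 1·4 = -3
  a_5 = 1·-3 + 1·-4 + 1·1 + 1·-4 = -10
  a_6 = 1·-10 + 1·-3 + 1·-4 + 1·1 = -16
  a_7 = 1·-16 + 1·-10 + 1·-3 + 1·-4 = -33
  a_8 = 1·-33 + 1·-16 + 1·-10 + 1·-3 = -62
  a_9 = 1·-62 + 1·-33 + 1·-16 + 1·-10 = -121
  a_10 = 1·-121 + 1·-62 + 1·-33 + 1·-16 = -232
  a_11 = 1·-232 + 1·-121 + 1·-62 + 1·-33 = -448
  a_12 = 1·-448 + 1·-232 + 1·-121 + 1·-62 = -863
  a_13 = 1·-863 + 1·-448 + 1·-232 + 1·-121 = -1664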